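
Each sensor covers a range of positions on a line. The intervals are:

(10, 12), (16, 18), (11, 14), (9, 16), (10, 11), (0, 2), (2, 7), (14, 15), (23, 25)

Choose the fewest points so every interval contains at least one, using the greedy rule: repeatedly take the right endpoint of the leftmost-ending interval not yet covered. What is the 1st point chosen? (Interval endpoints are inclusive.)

2

Sort by right endpoint; whenever an interval is uncovered, place a point at its right end.
By right end: [0,2]  [2,7]  [10,11]  [10,12]  [11,14]  [14,15]  [9,16]  [16,18]  [23,25]
[0,2] uncovered → point at 2; [10,11] uncovered → point at 11; [14,15] uncovered → point at 15; [16,18] uncovered → point at 18; [23,25] uncovered → point at 25.
Points: 2, 11, 15, 18, 25 (5 total).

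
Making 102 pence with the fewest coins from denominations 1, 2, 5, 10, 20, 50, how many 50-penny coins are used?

102 − 2×50→2 − 1×2→0
Count of 50: 2

2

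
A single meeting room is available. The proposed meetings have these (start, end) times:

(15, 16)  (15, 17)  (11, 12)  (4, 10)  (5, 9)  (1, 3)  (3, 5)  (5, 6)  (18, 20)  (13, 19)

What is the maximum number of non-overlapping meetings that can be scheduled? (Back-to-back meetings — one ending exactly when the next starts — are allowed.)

Greedy by earliest finish: after sorting by end time, pick each interval compatible with the last pick.
By end time: (1,3), (3,5), (5,6), (5,9), (4,10), (11,12), (15,16), (15,17), (13,19), (18,20).
Pick (1,3); next start ≥ 3 → (3,5); next start ≥ 5 → (5,6); next start ≥ 6 → (11,12); next start ≥ 12 → (15,16); next start ≥ 16 → (18,20).
Selected 6 meetings.

6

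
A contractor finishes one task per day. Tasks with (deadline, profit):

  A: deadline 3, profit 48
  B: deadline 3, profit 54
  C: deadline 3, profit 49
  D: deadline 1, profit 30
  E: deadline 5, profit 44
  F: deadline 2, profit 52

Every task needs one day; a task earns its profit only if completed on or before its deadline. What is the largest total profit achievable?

Sort by profit descending; place each in the latest free slot ≤ its deadline.
By profit: B(d3,54), F(d2,52), C(d3,49), A(d3,48), E(d5,44), D(d1,30)
B→slot 3; F→slot 2; C→slot 1; A skipped; E→slot 5; D skipped.
Profit = 49 + 52 + 54 + 44 = 199

199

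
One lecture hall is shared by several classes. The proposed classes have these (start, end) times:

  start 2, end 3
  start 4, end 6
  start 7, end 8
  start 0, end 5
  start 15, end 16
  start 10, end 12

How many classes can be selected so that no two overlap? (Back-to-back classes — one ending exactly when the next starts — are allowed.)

5

By end time: (2,3), (0,5), (4,6), (7,8), (10,12), (15,16).
Pick (2,3); next start ≥ 3 → (4,6); next start ≥ 6 → (7,8); next start ≥ 8 → (10,12); next start ≥ 12 → (15,16).
Selected 5 classes.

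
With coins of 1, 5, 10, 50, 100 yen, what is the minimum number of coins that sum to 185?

6

185 − 1×100→85 − 1×50→35 − 3×10→5 − 1×5→0
Total coins = 1 + 1 + 3 + 1 = 6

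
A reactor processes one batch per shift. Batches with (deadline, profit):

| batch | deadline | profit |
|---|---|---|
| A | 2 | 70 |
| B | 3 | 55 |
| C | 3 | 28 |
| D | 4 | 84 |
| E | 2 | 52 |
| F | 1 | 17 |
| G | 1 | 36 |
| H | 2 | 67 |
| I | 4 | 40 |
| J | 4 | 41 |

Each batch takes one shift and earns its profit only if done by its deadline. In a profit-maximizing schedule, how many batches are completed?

Sort by profit descending; place each in the latest free slot ≤ its deadline.
By profit: D(d4,84), A(d2,70), H(d2,67), B(d3,55), E(d2,52), J(d4,41), I(d4,40), G(d1,36), C(d3,28), F(d1,17)
D→slot 4; A→slot 2; H→slot 1; B→slot 3; E skipped; J skipped; I skipped; G skipped; C skipped; F skipped.
4 of 10 scheduled.

4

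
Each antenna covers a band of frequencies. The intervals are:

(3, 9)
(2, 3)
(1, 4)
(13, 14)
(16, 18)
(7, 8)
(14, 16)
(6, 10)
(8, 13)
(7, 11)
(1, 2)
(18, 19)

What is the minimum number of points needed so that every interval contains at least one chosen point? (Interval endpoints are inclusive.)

4

Sort by right endpoint; whenever an interval is uncovered, place a point at its right end.
Sorted: [1,2] [2,3] [1,4] [7,8] [3,9] [6,10] [7,11] [8,13] [13,14] [14,16] [16,18] [18,19]
{[1,2],[2,3],[1,4]} hit by 2; {[7,8],[3,9],[6,10],[7,11],[8,13]} hit by 8; {[13,14],[14,16]} hit by 14; {[16,18],[18,19]} hit by 18.
Points: 2, 8, 14, 18 (4 total).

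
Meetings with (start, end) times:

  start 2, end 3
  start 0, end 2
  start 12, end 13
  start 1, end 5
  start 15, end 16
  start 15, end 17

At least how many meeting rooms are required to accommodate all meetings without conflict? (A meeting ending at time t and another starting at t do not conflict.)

starts: [0, 1, 2, 12, 15, 15]
ends:   [2, 3, 5, 13, 16, 17]
s0→1 s1→2  — peak 2.

2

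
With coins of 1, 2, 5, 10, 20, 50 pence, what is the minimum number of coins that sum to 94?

Greedy: take as many of the largest coin as possible, then repeat with the remainder.
94 = 1×50 + 2×20 + 2×2
Total coins = 1 + 2 + 2 = 5

5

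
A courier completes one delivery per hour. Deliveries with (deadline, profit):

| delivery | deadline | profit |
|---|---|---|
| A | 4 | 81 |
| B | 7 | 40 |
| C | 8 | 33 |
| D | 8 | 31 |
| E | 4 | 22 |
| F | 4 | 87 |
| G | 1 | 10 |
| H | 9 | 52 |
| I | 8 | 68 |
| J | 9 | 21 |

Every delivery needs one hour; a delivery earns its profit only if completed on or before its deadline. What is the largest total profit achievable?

Profit order: F=87 A=81 I=68 H=52 B=40 C=33 D=31 E=22 J=21 G=10
Assign: F→slot 4, A→slot 3, I→slot 8, H→slot 9, B→slot 7, C→slot 6, D→slot 5, E→slot 2, J→slot 1, G skipped.
Slots: [1:J] [2:E] [3:A] [4:F] [5:D] [6:C] [7:B] [8:I] [9:H]
Profit = 21 + 22 + 81 + 87 + 31 + 33 + 40 + 68 + 52 = 435

435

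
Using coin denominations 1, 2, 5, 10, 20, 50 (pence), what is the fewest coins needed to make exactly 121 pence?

Greedy: take as many of the largest coin as possible, then repeat with the remainder.
121 − 2×50→21 − 1×20→1 − 1×1→0
Total coins = 2 + 1 + 1 = 4

4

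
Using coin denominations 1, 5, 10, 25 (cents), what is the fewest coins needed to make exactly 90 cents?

90 = 3×25 + 1×10 + 1×5
Total coins = 3 + 1 + 1 = 5

5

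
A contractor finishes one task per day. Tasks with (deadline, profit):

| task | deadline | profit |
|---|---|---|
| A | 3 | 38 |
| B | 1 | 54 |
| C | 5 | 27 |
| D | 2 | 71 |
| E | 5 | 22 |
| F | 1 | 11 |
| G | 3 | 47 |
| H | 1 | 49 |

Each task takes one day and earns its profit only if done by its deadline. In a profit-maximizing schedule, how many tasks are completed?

5

Profit order: D=71 B=54 H=49 G=47 A=38 C=27 E=22 F=11
Assign: D→slot 2, B→slot 1, H skipped, G→slot 3, A skipped, C→slot 5, E→slot 4, F skipped.
Slots: [1:B] [2:D] [3:G] [4:E] [5:C]
5 of 8 scheduled.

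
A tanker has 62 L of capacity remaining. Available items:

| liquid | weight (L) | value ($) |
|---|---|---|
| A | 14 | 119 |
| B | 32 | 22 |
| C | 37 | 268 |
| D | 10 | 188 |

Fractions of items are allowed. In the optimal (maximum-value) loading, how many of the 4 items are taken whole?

3

Greedy by value/weight ratio, highest first.
Order: D (188/10=18.80) > A (119/14=8.50) > C (268/37=7.24) > B (22/32=0.69)
Fill: take D (10 @ 188) → take A (14 @ 119) → take C (37 @ 268) → take 1/32 of B → 0.69; 62/62 used.
3 item(s) taken whole; one partial (take 1/32 of B).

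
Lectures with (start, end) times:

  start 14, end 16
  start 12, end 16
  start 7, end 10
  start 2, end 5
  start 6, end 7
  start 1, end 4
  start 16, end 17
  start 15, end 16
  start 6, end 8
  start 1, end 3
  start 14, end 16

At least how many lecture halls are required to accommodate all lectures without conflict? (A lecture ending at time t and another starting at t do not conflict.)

Events (time:±→running): 1:+→1 1:+→2 2:+→3 3:-→2 4:-→1 5:-→0 6:+→1 6:+→2 7:-→1 7:+→2 8:-→1 10:-→0 12:+→1 14:+→2 14:+→3 15:+→4 … peak 4.

4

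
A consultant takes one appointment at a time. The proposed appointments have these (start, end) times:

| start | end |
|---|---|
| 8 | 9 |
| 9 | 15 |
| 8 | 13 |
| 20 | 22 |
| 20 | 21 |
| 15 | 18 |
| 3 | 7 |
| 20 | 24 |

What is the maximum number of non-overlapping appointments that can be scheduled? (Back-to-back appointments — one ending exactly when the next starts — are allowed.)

Greedy by earliest finish: after sorting by end time, pick each interval compatible with the last pick.
Sorted by end: (3,7)  (8,9)  (8,13)  (9,15)  (15,18)  (20,21)  (20,22)  (20,24)
take (3,7); take (8,9); take (9,15); take (15,18); take (20,21).
Selected 5 appointments.

5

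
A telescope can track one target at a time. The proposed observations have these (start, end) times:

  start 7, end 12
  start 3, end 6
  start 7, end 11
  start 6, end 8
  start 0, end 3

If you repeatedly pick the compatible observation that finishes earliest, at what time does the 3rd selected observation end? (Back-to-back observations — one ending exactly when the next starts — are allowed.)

Greedy by earliest finish: after sorting by end time, pick each interval compatible with the last pick.
Sorted by end: (0,3)  (3,6)  (6,8)  (7,11)  (7,12)
take (0,3); take (3,6); take (6,8); skip (7,12).
Selected: (0,3) (3,6) (6,8)

8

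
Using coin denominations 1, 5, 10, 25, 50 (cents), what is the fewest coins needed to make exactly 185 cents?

5

Use the largest denomination that fits, subtract, and repeat.
185 = 3×50 + 1×25 + 1×10
Total coins = 3 + 1 + 1 = 5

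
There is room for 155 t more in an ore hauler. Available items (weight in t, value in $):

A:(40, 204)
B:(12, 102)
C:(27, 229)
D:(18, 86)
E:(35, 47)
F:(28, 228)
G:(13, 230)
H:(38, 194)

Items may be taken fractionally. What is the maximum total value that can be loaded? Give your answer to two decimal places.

Sort by value per unit weight and fill in that order.
Order: G (230/13=17.69) > B (102/12=8.50) > C (229/27=8.48) > F (228/28=8.14) > H (194/38=5.11) > A (204/40=5.10) > D (86/18=4.78) > E (47/35=1.34)
Fill: take G (13 @ 230) → take B (12 @ 102) → take C (27 @ 229) → take F (28 @ 228) → take H (38 @ 194) → take 37/40 of A → 188.70; 155/155 used.
Total value = 1171.70

1171.70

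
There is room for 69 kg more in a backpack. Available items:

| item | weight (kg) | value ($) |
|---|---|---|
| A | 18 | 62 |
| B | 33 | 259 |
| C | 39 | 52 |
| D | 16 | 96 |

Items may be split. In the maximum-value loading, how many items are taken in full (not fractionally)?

Ratios (sorted): B 7.85, D 6.00, A 3.44, C 1.33
take B (33 @ 259); take D (16 @ 96); take A (18 @ 62); take 2/39 of C → 2.67. Capacity used 69/69.
3 item(s) taken whole; one partial (take 2/39 of C).

3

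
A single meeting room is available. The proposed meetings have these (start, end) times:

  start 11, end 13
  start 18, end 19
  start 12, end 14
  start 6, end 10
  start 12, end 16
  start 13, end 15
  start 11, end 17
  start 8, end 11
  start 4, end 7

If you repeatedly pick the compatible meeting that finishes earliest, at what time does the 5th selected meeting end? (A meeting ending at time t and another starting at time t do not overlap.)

19

Order by finish time; keep every interval that doesn't clash with the previous kept one.
Sorted by end: (4,7)  (6,10)  (8,11)  (11,13)  (12,14)  (13,15)  (12,16)  (11,17)  (18,19)
take (4,7); take (8,11); take (11,13); take (13,15); skip (12,16); skip (11,17); take (18,19).
Selected: (4,7) (8,11) (11,13) (13,15) (18,19)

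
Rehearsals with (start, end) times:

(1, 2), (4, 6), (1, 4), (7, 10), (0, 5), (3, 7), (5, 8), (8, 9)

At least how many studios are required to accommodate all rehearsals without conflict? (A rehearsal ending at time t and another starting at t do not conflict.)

Count concurrent intervals with a sweep; the peak is the room count.
Events (time:±→running): 0:+→1 1:+→2 1:+→3 … peak 3.

3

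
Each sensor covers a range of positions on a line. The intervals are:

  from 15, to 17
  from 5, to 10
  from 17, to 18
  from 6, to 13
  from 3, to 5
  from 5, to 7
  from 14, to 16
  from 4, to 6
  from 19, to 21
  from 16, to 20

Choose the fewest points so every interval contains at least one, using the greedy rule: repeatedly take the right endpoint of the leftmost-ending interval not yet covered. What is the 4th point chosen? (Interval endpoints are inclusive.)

18

By right end: [3,5]  [4,6]  [5,7]  [5,10]  [6,13]  [14,16]  [15,17]  [17,18]  [16,20]  [19,21]
[3,5] uncovered → point at 5; [6,13] uncovered → point at 13; [14,16] uncovered → point at 16; [17,18] uncovered → point at 18; [19,21] uncovered → point at 21.
Points: 5, 13, 16, 18, 21 (5 total).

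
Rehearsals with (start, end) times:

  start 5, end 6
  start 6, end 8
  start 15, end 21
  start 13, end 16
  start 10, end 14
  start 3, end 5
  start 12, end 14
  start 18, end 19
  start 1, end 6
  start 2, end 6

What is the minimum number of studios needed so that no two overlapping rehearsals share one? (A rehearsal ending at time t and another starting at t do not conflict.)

3

Events (time:±→running): 1:+→1 2:+→2 3:+→3 … peak 3.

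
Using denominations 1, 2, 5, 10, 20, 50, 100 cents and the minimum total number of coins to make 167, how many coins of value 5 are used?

1

Greedy: take as many of the largest coin as possible, then repeat with the remainder.
167 − 1×100→67 − 1×50→17 − 1×10→7 − 1×5→2 − 1×2→0
Count of 5: 1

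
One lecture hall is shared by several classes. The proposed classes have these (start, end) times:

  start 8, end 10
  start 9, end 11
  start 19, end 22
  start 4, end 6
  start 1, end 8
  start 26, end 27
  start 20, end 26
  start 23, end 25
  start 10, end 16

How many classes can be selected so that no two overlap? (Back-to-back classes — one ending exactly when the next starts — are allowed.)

6

Sorted by end: (4,6)  (1,8)  (8,10)  (9,11)  (10,16)  (19,22)  (23,25)  (20,26)  (26,27)
take (4,6); take (8,10); take (10,16); take (19,22); take (23,25); take (26,27).
Selected 6 classes.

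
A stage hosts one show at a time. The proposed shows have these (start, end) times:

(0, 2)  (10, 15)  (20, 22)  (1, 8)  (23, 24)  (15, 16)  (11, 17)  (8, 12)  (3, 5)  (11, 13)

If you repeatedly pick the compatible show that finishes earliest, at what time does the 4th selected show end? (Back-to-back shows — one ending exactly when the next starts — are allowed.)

16

By end time: (0,2), (3,5), (1,8), (8,12), (11,13), (10,15), (15,16), (11,17), (20,22), (23,24).
Pick (0,2); next start ≥ 2 → (3,5); next start ≥ 5 → (8,12); next start ≥ 12 → (15,16); next start ≥ 16 → (20,22); next start ≥ 22 → (23,24).
Selected: (0,2) (3,5) (8,12) (15,16) (20,22) (23,24)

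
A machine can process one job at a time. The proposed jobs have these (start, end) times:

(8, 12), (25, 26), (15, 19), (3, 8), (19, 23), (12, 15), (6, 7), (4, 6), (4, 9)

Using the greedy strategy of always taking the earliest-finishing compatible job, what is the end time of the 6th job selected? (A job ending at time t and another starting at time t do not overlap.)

Greedy by earliest finish: after sorting by end time, pick each interval compatible with the last pick.
Sorted by end: (4,6)  (6,7)  (3,8)  (4,9)  (8,12)  (12,15)  (15,19)  (19,23)  (25,26)
take (4,6); take (6,7); skip (3,8); take (8,12); take (12,15); take (15,19); take (19,23); take (25,26).
Selected: (4,6) (6,7) (8,12) (12,15) (15,19) (19,23) (25,26)

23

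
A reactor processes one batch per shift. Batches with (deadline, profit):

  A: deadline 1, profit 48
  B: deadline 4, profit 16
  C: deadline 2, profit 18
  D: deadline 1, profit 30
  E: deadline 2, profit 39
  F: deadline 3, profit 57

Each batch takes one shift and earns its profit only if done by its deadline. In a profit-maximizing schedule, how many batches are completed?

Profit order: F=57 A=48 E=39 D=30 C=18 B=16
Assign: F→slot 3, A→slot 1, E→slot 2, D skipped, C skipped, B→slot 4.
Slots: [1:A] [2:E] [3:F] [4:B]
4 of 6 scheduled.

4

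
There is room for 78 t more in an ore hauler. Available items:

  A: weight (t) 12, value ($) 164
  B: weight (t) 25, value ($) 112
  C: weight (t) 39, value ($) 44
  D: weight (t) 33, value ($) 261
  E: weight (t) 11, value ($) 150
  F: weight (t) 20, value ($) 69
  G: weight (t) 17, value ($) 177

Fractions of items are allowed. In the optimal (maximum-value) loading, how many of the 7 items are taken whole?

4

Ratios (sorted): A 13.67, E 13.64, G 10.41, D 7.91, B 4.48, F 3.45, C 1.13
take A (12 @ 164); take E (11 @ 150); take G (17 @ 177); take D (33 @ 261); take 5/25 of B → 22.40. Capacity used 78/78.
4 item(s) taken whole; one partial (take 5/25 of B).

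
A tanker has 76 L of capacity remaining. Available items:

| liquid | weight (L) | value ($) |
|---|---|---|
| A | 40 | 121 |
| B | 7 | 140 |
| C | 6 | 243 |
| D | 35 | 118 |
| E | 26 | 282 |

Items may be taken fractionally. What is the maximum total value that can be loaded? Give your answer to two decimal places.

789.05

Sort by value per unit weight and fill in that order.
Order: C (243/6=40.50) > B (140/7=20.00) > E (282/26=10.85) > D (118/35=3.37) > A (121/40=3.02)
Fill: take C (6 @ 243) → take B (7 @ 140) → take E (26 @ 282) → take D (35 @ 118) → take 2/40 of A → 6.05; 76/76 used.
Total value = 789.05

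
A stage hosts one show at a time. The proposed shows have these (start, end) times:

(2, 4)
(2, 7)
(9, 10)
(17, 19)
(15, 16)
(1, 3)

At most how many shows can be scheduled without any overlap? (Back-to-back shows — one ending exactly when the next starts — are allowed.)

4

By end time: (1,3), (2,4), (2,7), (9,10), (15,16), (17,19).
Pick (1,3); next start ≥ 3 → (9,10); next start ≥ 10 → (15,16); next start ≥ 16 → (17,19).
Selected 4 shows.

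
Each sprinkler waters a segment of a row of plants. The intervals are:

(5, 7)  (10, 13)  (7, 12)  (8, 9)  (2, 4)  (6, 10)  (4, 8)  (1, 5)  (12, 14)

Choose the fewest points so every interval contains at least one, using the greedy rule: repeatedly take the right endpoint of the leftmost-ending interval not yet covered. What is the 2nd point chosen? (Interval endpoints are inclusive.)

7

Process intervals by earliest right end; each time one isn't hit yet, stab at its right endpoint.
Sorted: [2,4] [1,5] [5,7] [4,8] [8,9] [6,10] [7,12] [10,13] [12,14]
{[2,4],[1,5]} hit by 4; {[5,7],[4,8]} hit by 7; {[8,9],[6,10],[7,12]} hit by 9; {[10,13],[12,14]} hit by 13.
Points: 4, 7, 9, 13 (4 total).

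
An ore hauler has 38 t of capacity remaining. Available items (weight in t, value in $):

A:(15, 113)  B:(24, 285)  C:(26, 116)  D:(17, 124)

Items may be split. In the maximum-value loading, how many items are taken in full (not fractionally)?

Ratios (sorted): B 11.88, A 7.53, D 7.29, C 4.46
take B (24 @ 285); take 14/15 of A → 105.47. Capacity used 38/38.
1 item(s) taken whole; one partial (take 14/15 of A).

1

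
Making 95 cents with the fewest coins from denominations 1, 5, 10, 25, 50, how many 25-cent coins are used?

1

95 − 1×50→45 − 1×25→20 − 2×10→0
Count of 25: 1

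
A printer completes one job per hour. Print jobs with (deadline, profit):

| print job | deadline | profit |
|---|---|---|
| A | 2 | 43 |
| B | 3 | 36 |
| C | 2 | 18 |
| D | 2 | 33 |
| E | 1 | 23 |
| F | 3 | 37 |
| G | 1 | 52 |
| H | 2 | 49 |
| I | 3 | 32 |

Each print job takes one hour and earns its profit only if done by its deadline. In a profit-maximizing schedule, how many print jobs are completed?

Profit order: G=52 H=49 A=43 F=37 B=36 D=33 I=32 E=23 C=18
Assign: G→slot 1, H→slot 2, A skipped, F→slot 3, B skipped, D skipped, I skipped, E skipped, C skipped.
Slots: [1:G] [2:H] [3:F]
3 of 9 scheduled.

3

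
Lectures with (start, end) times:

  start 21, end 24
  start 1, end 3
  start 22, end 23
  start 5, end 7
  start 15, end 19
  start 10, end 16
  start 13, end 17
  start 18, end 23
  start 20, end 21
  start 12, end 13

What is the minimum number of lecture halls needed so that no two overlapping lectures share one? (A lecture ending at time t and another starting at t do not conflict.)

3

starts: [1, 5, 10, 12, 13, 15, 18, 20, 21, 22]
ends:   [3, 7, 13, 16, 17, 19, 21, 23, 23, 24]
s1→1 e3→0 s5→1 e7→0 s10→1 s12→2 e13→1 s13→2 s15→3  — peak 3.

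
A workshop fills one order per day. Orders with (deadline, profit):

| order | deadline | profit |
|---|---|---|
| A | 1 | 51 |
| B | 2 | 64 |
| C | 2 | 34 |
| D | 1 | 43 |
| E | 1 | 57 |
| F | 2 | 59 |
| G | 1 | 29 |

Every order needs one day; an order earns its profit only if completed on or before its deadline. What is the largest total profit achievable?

123

Take jobs in profit order; each goes to the latest open slot no later than its deadline.
Profit order: B=64 F=59 E=57 A=51 D=43 C=34 G=29
Assign: B→slot 2, F→slot 1, E skipped, A skipped, D skipped, C skipped, G skipped.
Slots: [1:F] [2:B]
Profit = 59 + 64 = 123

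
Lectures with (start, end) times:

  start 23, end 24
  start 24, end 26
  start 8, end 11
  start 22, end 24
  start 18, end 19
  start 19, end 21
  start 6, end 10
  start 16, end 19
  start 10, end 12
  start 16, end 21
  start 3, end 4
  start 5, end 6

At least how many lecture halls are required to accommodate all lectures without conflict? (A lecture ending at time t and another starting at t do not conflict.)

Events (time:±→running): 3:+→1 4:-→0 5:+→1 6:-→0 6:+→1 8:+→2 10:-→1 10:+→2 11:-→1 12:-→0 16:+→1 16:+→2 18:+→3 … peak 3.

3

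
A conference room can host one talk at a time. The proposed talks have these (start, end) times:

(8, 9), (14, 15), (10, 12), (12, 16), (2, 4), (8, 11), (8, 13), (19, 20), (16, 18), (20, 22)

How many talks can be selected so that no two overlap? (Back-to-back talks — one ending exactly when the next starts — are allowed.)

Sort by end time and greedily take each interval whose start is ≥ the last chosen end.
Sorted by end: (2,4)  (8,9)  (8,11)  (10,12)  (8,13)  (14,15)  (12,16)  (16,18)  (19,20)  (20,22)
take (2,4); take (8,9); skip (8,11); take (10,12); skip (8,13); take (14,15); take (16,18); take (19,20); take (20,22).
Selected 7 talks.

7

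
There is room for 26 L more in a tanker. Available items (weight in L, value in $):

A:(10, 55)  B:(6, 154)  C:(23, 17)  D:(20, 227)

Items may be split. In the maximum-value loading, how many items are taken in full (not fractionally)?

Ratios (sorted): B 25.67, D 11.35, A 5.50, C 0.74
take B (6 @ 154); take D (20 @ 227). Capacity used 26/26.
2 item(s) taken whole.

2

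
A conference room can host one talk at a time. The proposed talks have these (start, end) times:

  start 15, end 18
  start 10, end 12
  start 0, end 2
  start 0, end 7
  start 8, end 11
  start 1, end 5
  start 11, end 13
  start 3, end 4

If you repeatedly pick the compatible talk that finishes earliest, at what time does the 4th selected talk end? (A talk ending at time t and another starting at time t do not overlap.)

Sort by end time and greedily take each interval whose start is ≥ the last chosen end.
Sorted by end: (0,2)  (3,4)  (1,5)  (0,7)  (8,11)  (10,12)  (11,13)  (15,18)
take (0,2); take (3,4); skip (1,5); take (8,11); take (11,13); take (15,18).
Selected: (0,2) (3,4) (8,11) (11,13) (15,18)

13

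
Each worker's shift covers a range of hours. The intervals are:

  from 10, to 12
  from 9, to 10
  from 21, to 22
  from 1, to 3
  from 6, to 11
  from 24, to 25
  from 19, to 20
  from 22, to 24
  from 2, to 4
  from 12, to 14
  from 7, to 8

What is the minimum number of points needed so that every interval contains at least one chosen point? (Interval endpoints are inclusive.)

7

Process intervals by earliest right end; each time one isn't hit yet, stab at its right endpoint.
By right end: [1,3]  [2,4]  [7,8]  [9,10]  [6,11]  [10,12]  [12,14]  [19,20]  [21,22]  [22,24]  [24,25]
[1,3] uncovered → point at 3; [7,8] uncovered → point at 8; [9,10] uncovered → point at 10; [12,14] uncovered → point at 14; [19,20] uncovered → point at 20; [21,22] uncovered → point at 22; [24,25] uncovered → point at 25.
Points: 3, 8, 10, 14, 20, 22, 25 (7 total).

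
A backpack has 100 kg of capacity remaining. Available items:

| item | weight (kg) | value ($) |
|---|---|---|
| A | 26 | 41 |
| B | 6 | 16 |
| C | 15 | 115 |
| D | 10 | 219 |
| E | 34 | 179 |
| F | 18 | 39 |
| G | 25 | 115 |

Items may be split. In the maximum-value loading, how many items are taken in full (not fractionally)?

5

Greedy by value/weight ratio, highest first.
Order: D (219/10=21.90) > C (115/15=7.67) > E (179/34=5.26) > G (115/25=4.60) > B (16/6=2.67) > F (39/18=2.17) > A (41/26=1.58)
Fill: take D (10 @ 219) → take C (15 @ 115) → take E (34 @ 179) → take G (25 @ 115) → take B (6 @ 16) → take 10/18 of F → 21.67; 100/100 used.
5 item(s) taken whole; one partial (take 10/18 of F).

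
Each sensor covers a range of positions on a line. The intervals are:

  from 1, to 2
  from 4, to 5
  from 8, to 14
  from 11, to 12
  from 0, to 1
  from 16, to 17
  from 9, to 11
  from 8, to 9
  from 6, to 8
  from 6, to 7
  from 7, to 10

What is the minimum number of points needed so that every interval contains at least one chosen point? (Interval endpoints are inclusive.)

6

Process intervals by earliest right end; each time one isn't hit yet, stab at its right endpoint.
Sorted: [0,1] [1,2] [4,5] [6,7] [6,8] [8,9] [7,10] [9,11] [11,12] [8,14] [16,17]
{[0,1],[1,2]} hit by 1; {[4,5]} hit by 5; {[6,7],[6,8]} hit by 7; {[8,9],[7,10],[9,11]} hit by 9; {[11,12],[8,14]} hit by 12; {[16,17]} hit by 17.
Points: 1, 5, 7, 9, 12, 17 (6 total).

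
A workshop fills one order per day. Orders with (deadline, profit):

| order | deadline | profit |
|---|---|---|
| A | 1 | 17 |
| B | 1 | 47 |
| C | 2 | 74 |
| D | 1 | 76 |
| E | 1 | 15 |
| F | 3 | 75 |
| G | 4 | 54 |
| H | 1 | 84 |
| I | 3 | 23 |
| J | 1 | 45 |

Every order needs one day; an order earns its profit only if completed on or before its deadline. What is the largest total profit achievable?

Sort by profit descending; place each in the latest free slot ≤ its deadline.
By profit: H(d1,84), D(d1,76), F(d3,75), C(d2,74), G(d4,54), B(d1,47), J(d1,45), I(d3,23), A(d1,17), E(d1,15)
H→slot 1; D skipped; F→slot 3; C→slot 2; G→slot 4; B skipped; J skipped; I skipped; A skipped; E skipped.
Profit = 84 + 74 + 75 + 54 = 287

287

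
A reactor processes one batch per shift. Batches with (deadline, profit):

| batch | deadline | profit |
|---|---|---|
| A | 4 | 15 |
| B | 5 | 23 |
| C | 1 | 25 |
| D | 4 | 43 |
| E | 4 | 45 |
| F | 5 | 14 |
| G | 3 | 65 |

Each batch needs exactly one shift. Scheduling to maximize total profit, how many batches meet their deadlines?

Take jobs in profit order; each goes to the latest open slot no later than its deadline.
Profit order: G=65 E=45 D=43 C=25 B=23 A=15 F=14
Assign: G→slot 3, E→slot 4, D→slot 2, C→slot 1, B→slot 5, A skipped, F skipped.
Slots: [1:C] [2:D] [3:G] [4:E] [5:B]
5 of 7 scheduled.

5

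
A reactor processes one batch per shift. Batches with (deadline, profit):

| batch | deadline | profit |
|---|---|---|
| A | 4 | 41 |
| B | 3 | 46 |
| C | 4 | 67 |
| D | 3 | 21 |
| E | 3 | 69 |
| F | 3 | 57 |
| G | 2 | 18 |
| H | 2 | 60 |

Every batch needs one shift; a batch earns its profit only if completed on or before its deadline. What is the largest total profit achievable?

253

By profit: E(d3,69), C(d4,67), H(d2,60), F(d3,57), B(d3,46), A(d4,41), D(d3,21), G(d2,18)
E→slot 3; C→slot 4; H→slot 2; F→slot 1; B skipped; A skipped; D skipped; G skipped.
Profit = 57 + 60 + 69 + 67 = 253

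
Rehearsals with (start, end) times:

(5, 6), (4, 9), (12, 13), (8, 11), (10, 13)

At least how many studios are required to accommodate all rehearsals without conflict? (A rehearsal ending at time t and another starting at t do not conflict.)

2

Count concurrent intervals with a sweep; the peak is the room count.
starts: [4, 5, 8, 10, 12]
ends:   [6, 9, 11, 13, 13]
s4→1 s5→2  — peak 2.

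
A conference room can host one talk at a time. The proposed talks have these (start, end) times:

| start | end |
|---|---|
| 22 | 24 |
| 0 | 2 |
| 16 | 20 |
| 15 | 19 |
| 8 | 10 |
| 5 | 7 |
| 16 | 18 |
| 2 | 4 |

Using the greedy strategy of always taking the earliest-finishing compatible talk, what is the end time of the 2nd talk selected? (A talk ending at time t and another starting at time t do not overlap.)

Greedy by earliest finish: after sorting by end time, pick each interval compatible with the last pick.
Sorted by end: (0,2)  (2,4)  (5,7)  (8,10)  (16,18)  (15,19)  (16,20)  (22,24)
take (0,2); take (2,4); take (5,7); take (8,10); take (16,18); take (22,24).
Selected: (0,2) (2,4) (5,7) (8,10) (16,18) (22,24)

4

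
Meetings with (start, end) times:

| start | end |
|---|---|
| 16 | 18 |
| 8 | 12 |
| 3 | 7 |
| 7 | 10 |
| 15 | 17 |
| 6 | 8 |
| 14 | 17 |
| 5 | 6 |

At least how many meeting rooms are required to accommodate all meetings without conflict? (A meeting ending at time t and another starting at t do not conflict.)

The answer is the maximum number of intervals overlapping at any instant.
starts: [3, 5, 6, 7, 8, 14, 15, 16]
ends:   [6, 7, 8, 10, 12, 17, 17, 18]
s3→1 s5→2 e6→1 s6→2 e7→1 s7→2 e8→1 s8→2 e10→1 e12→0 s14→1 s15→2 s16→3  — peak 3.

3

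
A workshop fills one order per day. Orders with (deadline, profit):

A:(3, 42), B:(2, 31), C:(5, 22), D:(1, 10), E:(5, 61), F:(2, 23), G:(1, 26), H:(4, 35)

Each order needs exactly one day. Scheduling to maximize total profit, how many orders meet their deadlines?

By profit: E(d5,61), A(d3,42), H(d4,35), B(d2,31), G(d1,26), F(d2,23), C(d5,22), D(d1,10)
E→slot 5; A→slot 3; H→slot 4; B→slot 2; G→slot 1; F skipped; C skipped; D skipped.
5 of 8 scheduled.

5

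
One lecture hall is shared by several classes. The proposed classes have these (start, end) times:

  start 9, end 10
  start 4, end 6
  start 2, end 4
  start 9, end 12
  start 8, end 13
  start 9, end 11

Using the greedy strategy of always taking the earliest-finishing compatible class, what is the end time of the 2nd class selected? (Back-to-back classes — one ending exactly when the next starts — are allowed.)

6

Sort by end time and greedily take each interval whose start is ≥ the last chosen end.
Sorted by end: (2,4)  (4,6)  (9,10)  (9,11)  (9,12)  (8,13)
take (2,4); take (4,6); take (9,10).
Selected: (2,4) (4,6) (9,10)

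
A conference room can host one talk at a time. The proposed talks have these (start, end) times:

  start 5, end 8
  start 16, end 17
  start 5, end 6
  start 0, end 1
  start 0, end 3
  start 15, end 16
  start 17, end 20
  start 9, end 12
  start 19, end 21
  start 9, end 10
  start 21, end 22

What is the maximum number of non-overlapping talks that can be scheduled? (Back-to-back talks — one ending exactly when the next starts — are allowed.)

Greedy by earliest finish: after sorting by end time, pick each interval compatible with the last pick.
By end time: (0,1), (0,3), (5,6), (5,8), (9,10), (9,12), (15,16), (16,17), (17,20), (19,21), (21,22).
Pick (0,1); next start ≥ 1 → (5,6); next start ≥ 6 → (9,10); next start ≥ 10 → (15,16); next start ≥ 16 → (16,17); next start ≥ 17 → (17,20); next start ≥ 20 → (21,22).
Selected 7 talks.

7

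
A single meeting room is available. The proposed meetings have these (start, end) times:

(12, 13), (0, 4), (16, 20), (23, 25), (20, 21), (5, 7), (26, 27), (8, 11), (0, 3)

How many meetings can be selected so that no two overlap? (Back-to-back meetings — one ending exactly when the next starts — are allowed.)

Greedy by earliest finish: after sorting by end time, pick each interval compatible with the last pick.
By end time: (0,3), (0,4), (5,7), (8,11), (12,13), (16,20), (20,21), (23,25), (26,27).
Pick (0,3); next start ≥ 3 → (5,7); next start ≥ 7 → (8,11); next start ≥ 11 → (12,13); next start ≥ 13 → (16,20); next start ≥ 20 → (20,21); next start ≥ 21 → (23,25); next start ≥ 25 → (26,27).
Selected 8 meetings.

8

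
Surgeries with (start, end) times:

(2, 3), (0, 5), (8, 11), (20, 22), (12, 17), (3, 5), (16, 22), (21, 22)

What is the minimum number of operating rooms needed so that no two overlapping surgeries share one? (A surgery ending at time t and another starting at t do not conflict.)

starts: [0, 2, 3, 8, 12, 16, 20, 21]
ends:   [3, 5, 5, 11, 17, 22, 22, 22]
s0→1 s2→2 e3→1 s3→2 e5→1 e5→0 s8→1 e11→0 s12→1 s16→2 e17→1 s20→2 s21→3  — peak 3.

3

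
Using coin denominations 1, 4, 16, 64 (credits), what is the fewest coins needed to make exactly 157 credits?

7

Use the largest denomination that fits, subtract, and repeat.
157 − 2×64→29 − 1×16→13 − 3×4→1 − 1×1→0
Total coins = 2 + 1 + 3 + 1 = 7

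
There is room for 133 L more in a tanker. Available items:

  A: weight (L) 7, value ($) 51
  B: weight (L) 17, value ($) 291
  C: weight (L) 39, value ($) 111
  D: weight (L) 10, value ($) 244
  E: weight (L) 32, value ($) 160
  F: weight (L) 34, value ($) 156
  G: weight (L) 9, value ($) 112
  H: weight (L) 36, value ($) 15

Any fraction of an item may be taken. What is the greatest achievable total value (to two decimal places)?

1082.31

Sort by value per unit weight and fill in that order.
Order: D (244/10=24.40) > B (291/17=17.12) > G (112/9=12.44) > A (51/7=7.29) > E (160/32=5.00) > F (156/34=4.59) > C (111/39=2.85) > H (15/36=0.42)
Fill: take D (10 @ 244) → take B (17 @ 291) → take G (9 @ 112) → take A (7 @ 51) → take E (32 @ 160) → take F (34 @ 156) → take 24/39 of C → 68.31; 133/133 used.
Total value = 1082.31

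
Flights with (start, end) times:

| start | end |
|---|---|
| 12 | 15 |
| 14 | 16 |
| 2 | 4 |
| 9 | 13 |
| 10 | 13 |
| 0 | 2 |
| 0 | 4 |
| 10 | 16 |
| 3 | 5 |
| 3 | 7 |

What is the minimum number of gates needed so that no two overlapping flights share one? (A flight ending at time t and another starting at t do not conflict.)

The answer is the maximum number of intervals overlapping at any instant.
starts: [0, 0, 2, 3, 3, 9, 10, 10, 12, 14]
ends:   [2, 4, 4, 5, 7, 13, 13, 15, 16, 16]
s0→1 s0→2 e2→1 s2→2 s3→3 s3→4  — peak 4.

4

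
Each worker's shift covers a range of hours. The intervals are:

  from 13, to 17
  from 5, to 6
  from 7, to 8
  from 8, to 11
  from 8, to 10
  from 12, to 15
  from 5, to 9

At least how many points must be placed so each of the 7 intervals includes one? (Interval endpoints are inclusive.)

By right end: [5,6]  [7,8]  [5,9]  [8,10]  [8,11]  [12,15]  [13,17]
[5,6] uncovered → point at 6; [7,8] uncovered → point at 8; [12,15] uncovered → point at 15.
Points: 6, 8, 15 (3 total).

3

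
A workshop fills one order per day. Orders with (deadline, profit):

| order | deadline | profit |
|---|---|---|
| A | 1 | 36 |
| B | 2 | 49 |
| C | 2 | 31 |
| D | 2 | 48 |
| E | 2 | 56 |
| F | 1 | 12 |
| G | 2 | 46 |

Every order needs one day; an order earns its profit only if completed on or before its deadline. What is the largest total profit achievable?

Sort by profit descending; place each in the latest free slot ≤ its deadline.
By profit: E(d2,56), B(d2,49), D(d2,48), G(d2,46), A(d1,36), C(d2,31), F(d1,12)
E→slot 2; B→slot 1; D skipped; G skipped; A skipped; C skipped; F skipped.
Profit = 49 + 56 = 105

105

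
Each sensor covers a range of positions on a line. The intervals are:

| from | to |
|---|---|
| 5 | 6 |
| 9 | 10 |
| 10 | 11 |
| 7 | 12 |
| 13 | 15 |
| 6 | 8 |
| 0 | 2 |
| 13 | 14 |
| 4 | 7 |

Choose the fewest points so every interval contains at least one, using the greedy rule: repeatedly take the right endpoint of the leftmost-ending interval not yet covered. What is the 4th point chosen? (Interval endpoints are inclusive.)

14

By right end: [0,2]  [5,6]  [4,7]  [6,8]  [9,10]  [10,11]  [7,12]  [13,14]  [13,15]
[0,2] uncovered → point at 2; [5,6] uncovered → point at 6; [9,10] uncovered → point at 10; [13,14] uncovered → point at 14.
Points: 2, 6, 10, 14 (4 total).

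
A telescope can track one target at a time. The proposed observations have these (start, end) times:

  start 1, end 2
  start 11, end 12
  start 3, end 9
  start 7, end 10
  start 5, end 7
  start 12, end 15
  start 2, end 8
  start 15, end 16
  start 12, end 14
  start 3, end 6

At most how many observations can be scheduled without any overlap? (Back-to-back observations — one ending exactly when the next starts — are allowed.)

Sorted by end: (1,2)  (3,6)  (5,7)  (2,8)  (3,9)  (7,10)  (11,12)  (12,14)  (12,15)  (15,16)
take (1,2); take (3,6); skip (3,9); take (7,10); take (11,12); take (12,14); skip (12,15); take (15,16).
Selected 6 observations.

6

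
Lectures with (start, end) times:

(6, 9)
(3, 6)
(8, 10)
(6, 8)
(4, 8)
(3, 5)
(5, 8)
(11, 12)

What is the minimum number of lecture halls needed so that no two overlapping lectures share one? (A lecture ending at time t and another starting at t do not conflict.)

starts: [3, 3, 4, 5, 6, 6, 8, 11]
ends:   [5, 6, 8, 8, 8, 9, 10, 12]
s3→1 s3→2 s4→3 e5→2 s5→3 e6→2 s6→3 s6→4  — peak 4.

4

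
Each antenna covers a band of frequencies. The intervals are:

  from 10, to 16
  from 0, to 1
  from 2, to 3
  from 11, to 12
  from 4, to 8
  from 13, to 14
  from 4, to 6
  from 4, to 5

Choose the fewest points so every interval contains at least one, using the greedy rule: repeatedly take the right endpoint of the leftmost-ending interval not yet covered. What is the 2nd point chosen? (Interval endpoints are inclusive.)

3

Sort by right endpoint; whenever an interval is uncovered, place a point at its right end.
By right end: [0,1]  [2,3]  [4,5]  [4,6]  [4,8]  [11,12]  [13,14]  [10,16]
[0,1] uncovered → point at 1; [2,3] uncovered → point at 3; [4,5] uncovered → point at 5; [11,12] uncovered → point at 12; [13,14] uncovered → point at 14.
Points: 1, 3, 5, 12, 14 (5 total).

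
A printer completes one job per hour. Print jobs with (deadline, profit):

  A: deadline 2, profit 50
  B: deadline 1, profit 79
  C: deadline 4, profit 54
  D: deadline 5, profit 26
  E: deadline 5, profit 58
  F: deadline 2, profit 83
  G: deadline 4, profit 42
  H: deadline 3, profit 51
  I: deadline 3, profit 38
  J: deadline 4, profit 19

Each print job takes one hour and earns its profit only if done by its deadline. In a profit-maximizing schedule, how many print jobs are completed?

Sort by profit descending; place each in the latest free slot ≤ its deadline.
By profit: F(d2,83), B(d1,79), E(d5,58), C(d4,54), H(d3,51), A(d2,50), G(d4,42), I(d3,38), D(d5,26), J(d4,19)
F→slot 2; B→slot 1; E→slot 5; C→slot 4; H→slot 3; A skipped; G skipped; I skipped; D skipped; J skipped.
5 of 10 scheduled.

5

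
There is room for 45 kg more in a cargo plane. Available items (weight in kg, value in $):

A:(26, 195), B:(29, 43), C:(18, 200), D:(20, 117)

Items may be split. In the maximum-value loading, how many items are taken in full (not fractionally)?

2

Ratios (sorted): C 11.11, A 7.50, D 5.85, B 1.48
take C (18 @ 200); take A (26 @ 195); take 1/20 of D → 5.85. Capacity used 45/45.
2 item(s) taken whole; one partial (take 1/20 of D).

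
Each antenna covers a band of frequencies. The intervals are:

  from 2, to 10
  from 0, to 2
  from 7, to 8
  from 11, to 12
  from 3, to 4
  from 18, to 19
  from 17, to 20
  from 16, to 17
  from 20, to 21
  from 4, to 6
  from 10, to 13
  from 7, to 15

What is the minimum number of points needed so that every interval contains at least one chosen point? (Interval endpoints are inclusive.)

By right end: [0,2]  [3,4]  [4,6]  [7,8]  [2,10]  [11,12]  [10,13]  [7,15]  [16,17]  [18,19]  [17,20]  [20,21]
[0,2] uncovered → point at 2; [3,4] uncovered → point at 4; [7,8] uncovered → point at 8; [11,12] uncovered → point at 12; [16,17] uncovered → point at 17; [18,19] uncovered → point at 19; [20,21] uncovered → point at 21.
Points: 2, 4, 8, 12, 17, 19, 21 (7 total).

7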